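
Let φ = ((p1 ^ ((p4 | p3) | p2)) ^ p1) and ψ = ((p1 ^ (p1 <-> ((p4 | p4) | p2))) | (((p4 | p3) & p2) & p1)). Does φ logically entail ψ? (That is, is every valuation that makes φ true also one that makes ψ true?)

no

p1 | p2 | p3 | p4 || φ | ψ
0  | 0  | 0  | 0  || 0 | 1
0  | 0  | 0  | 1  || 1 | 0
0  | 0  | 1  | 0  || 1 | 1
0  | 0  | 1  | 1  || 1 | 0
0  | 1  | 0  | 0  || 1 | 0
0  | 1  | 0  | 1  || 1 | 0
0  | 1  | 1  | 0  || 1 | 0
0  | 1  | 1  | 1  || 1 | 0
1  | 0  | 0  | 0  || 0 | 1
1  | 0  | 0  | 1  || 1 | 0
1  | 0  | 1  | 0  || 1 | 1
1  | 0  | 1  | 1  || 1 | 0
1  | 1  | 0  | 0  || 1 | 0
1  | 1  | 0  | 1  || 1 | 1
1  | 1  | 1  | 0  || 1 | 1
1  | 1  | 1  | 1  || 1 | 1
At p1=0, p2=0, p3=0, p4=1 we have φ true but ψ false, so φ does not entail ψ.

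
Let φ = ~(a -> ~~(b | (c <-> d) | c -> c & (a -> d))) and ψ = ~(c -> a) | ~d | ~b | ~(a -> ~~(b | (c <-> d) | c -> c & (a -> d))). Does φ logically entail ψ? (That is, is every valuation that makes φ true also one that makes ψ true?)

  a   |   b   |   c   |   d   |   φ   |   ψ  
----- | ----- | ----- | ----- | ----- | -----
False | False | False | False | False |  True
False | False | False |  True | False |  True
False | False |  True | False | False |  True
False | False |  True |  True | False |  True
False |  True | False | False | False |  True
False |  True | False |  True | False | False
False |  True |  True | False | False |  True
False |  True |  True |  True | False |  True
 True | False | False | False |  True |  True
 True | False | False |  True | False |  True
 True | False |  True | False |  True |  True
 True | False |  True |  True | False |  True
 True |  True | False | False |  True |  True
 True |  True | False |  True |  True |  True
 True |  True |  True | False |  True |  True
 True |  True |  True |  True | False | False
In every row where φ is true, ψ is also true, so φ ⊨ ψ.

yes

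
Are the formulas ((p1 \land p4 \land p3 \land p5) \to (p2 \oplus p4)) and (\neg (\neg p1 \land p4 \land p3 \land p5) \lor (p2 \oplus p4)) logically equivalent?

not equivalent

p1 | p2 | p3 | p4 | p5 | φ | ψ
-- | -- | -- | -- | -- | - | -
T  | T  | T  | T  | T  | F | T
T  | T  | T  | T  | F  | T | T
T  | T  | T  | F  | T  | T | T
T  | T  | T  | F  | F  | T | T
T  | T  | F  | T  | T  | T | T
T  | T  | F  | T  | F  | T | T
T  | T  | F  | F  | T  | T | T
T  | T  | F  | F  | F  | T | T
T  | F  | T  | T  | T  | T | T
T  | F  | T  | T  | F  | T | T
T  | F  | T  | F  | T  | T | T
T  | F  | T  | F  | F  | T | T
T  | F  | F  | T  | T  | T | T
T  | F  | F  | T  | F  | T | T
T  | F  | F  | F  | T  | T | T
T  | F  | F  | F  | F  | T | T
F  | T  | T  | T  | T  | T | F
F  | T  | T  | T  | F  | T | T
F  | T  | T  | F  | T  | T | T
F  | T  | T  | F  | F  | T | T
F  | T  | F  | T  | T  | T | T
F  | T  | F  | T  | F  | T | T
F  | T  | F  | F  | T  | T | T
F  | T  | F  | F  | F  | T | T
F  | F  | T  | T  | T  | T | T
F  | F  | T  | T  | F  | T | T
F  | F  | T  | F  | T  | T | T
F  | F  | T  | F  | F  | T | T
F  | F  | F  | T  | T  | T | T
F  | F  | F  | T  | F  | T | T
F  | F  | F  | F  | T  | T | T
F  | F  | F  | F  | F  | T | T
The columns differ at p1=T, p2=T, p3=T, p4=T, p5=T (φ=F, ψ=T), so they are not equivalent.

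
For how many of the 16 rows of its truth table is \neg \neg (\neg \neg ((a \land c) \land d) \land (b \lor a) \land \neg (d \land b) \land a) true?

1

  a   |   b   |   c   |   d   |   φ  
----- | ----- | ----- | ----- | -----
 True |  True |  True |  True | False
 True |  True |  True | False | False
 True |  True | False |  True | False
 True |  True | False | False | False
 True | False |  True |  True |  True
 True | False |  True | False | False
 True | False | False |  True | False
 True | False | False | False | False
False |  True |  True |  True | False
False |  True |  True | False | False
False |  True | False |  True | False
False |  True | False | False | False
False | False |  True |  True | False
False | False |  True | False | False
False | False | False |  True | False
False | False | False | False | False
The formula is true on 1 of the 16 rows.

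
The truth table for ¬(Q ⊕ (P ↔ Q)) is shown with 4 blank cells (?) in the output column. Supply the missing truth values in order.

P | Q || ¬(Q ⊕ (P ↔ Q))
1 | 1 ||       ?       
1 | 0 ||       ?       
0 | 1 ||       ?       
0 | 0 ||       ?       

Row P=1, Q=1: (P ↔ Q) = 1, (Q ⊕ (P ↔ Q)) = 0, so ¬(Q ⊕ (P ↔ Q)) = 1.
Row P=1, Q=0: (P ↔ Q) = 0, (Q ⊕ (P ↔ Q)) = 0, so ¬(Q ⊕ (P ↔ Q)) = 1.
Row P=0, Q=1: (P ↔ Q) = 0, (Q ⊕ (P ↔ Q)) = 1, so ¬(Q ⊕ (P ↔ Q)) = 0.
Row P=0, Q=0: (P ↔ Q) = 1, (Q ⊕ (P ↔ Q)) = 1, so ¬(Q ⊕ (P ↔ Q)) = 0.

1, 1, 0, 0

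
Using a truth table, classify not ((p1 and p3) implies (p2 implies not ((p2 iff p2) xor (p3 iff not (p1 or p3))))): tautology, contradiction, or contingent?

contingent

  p1     p2     p3   |    φ  
False  False  False  |  False
False  False   True  |  False
False   True  False  |  False
False   True   True  |  False
 True  False  False  |  False
 True  False   True  |  False
 True   True  False  |  False
 True   True   True  |   True
1 of 8 rows are True, so the formula is contingent.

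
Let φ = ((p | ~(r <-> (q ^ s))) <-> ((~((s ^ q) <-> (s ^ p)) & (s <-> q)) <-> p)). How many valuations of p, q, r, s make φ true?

6

p  q  r  s     (q ^ s)  (r <-> (q ^ s))  ~(r <-> (q ^ s))  (p | ~(r <-> (q ^ s)))  (s ^ q)  (s ^ p)  ((s ^ q) <-> (s ^ p))  ~((s ^ q) <-> (s ^ p))  (s <-> q)  φ
T  T  T  T        F            F                T                    T                F        F               T                      F                 T      F
T  T  T  F        T            T                F                    T                T        T               T                      F                 F      F
T  T  F  T        F            T                F                    T                F        F               T                      F                 T      F
T  T  F  F        T            F                T                    T                T        T               T                      F                 F      F
T  F  T  T        T            T                F                    T                T        F               F                      T                 F      F
T  F  T  F        F            F                T                    T                F        T               F                      T                 T      T
T  F  F  T        T            F                T                    T                T        F               F                      T                 F      F
T  F  F  F        F            T                F                    T                F        T               F                      T                 T      T
F  T  T  T        F            F                T                    T                F        T               F                      T                 T      F
F  T  T  F        T            T                F                    F                T        F               F                      T                 F      F
F  T  F  T        F            T                F                    F                F        T               F                      T                 T      T
F  T  F  F        T            F                T                    T                T        F               F                      T                 F      T
F  F  T  T        T            T                F                    F                T        T               T                      F                 F      F
F  F  T  F        F            F                T                    T                F        F               T                      F                 T      T
F  F  F  T        T            F                T                    T                T        T               T                      F                 F      T
F  F  F  F        F            T                F                    F                F        F               T                      F                 T      F
The formula is true on 6 of the 16 rows.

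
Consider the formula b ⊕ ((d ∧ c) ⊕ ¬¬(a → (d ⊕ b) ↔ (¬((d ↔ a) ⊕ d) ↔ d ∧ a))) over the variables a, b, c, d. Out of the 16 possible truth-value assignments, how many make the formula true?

10

a | b | c | d || φ
T | T | T | T || F
T | T | T | F || T
T | T | F | T || T
T | T | F | F || T
T | F | T | T || F
T | F | T | F || T
T | F | F | T || T
T | F | F | F || T
F | T | T | T || T
F | T | T | F || F
F | T | F | T || F
F | T | F | F || F
F | F | T | T || F
F | F | T | F || T
F | F | F | T || T
F | F | F | F || T
The formula is true on 10 of the 16 rows.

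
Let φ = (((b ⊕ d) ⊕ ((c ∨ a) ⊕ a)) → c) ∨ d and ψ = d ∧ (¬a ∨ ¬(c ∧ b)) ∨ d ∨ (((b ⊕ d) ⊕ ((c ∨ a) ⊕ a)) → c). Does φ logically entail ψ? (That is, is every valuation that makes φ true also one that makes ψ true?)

yes

a | b | c | d | φ | ψ
- | - | - | - | - | -
T | T | T | T | T | T
T | T | T | F | T | T
T | T | F | T | T | T
T | T | F | F | F | F
T | F | T | T | T | T
T | F | T | F | T | T
T | F | F | T | T | T
T | F | F | F | T | T
F | T | T | T | T | T
F | T | T | F | T | T
F | T | F | T | T | T
F | T | F | F | F | F
F | F | T | T | T | T
F | F | T | F | T | T
F | F | F | T | T | T
F | F | F | F | T | T
In every row where φ is true, ψ is also true, so φ ⊨ ψ.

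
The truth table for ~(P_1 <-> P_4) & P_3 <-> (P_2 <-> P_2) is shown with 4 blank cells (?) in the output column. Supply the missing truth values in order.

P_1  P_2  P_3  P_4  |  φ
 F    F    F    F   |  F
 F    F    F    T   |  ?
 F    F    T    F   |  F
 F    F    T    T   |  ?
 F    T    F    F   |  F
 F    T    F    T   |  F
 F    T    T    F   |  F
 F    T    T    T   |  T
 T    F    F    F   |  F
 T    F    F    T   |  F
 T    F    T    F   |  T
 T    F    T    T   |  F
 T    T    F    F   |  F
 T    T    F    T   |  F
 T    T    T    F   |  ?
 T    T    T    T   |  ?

Row P_1=F, P_2=F, P_3=F, P_4=T: (~(P_1 <-> P_4) & P_3) = F, (P_2 <-> P_2) = T, so the formula = F.
Row P_1=F, P_2=F, P_3=T, P_4=T: (~(P_1 <-> P_4) & P_3) = T, (P_2 <-> P_2) = T, so the formula = T.
Row P_1=T, P_2=T, P_3=T, P_4=F: (~(P_1 <-> P_4) & P_3) = T, (P_2 <-> P_2) = T, so the formula = T.
Row P_1=T, P_2=T, P_3=T, P_4=T: (~(P_1 <-> P_4) & P_3) = F, (P_2 <-> P_2) = T, so the formula = F.

F, T, T, F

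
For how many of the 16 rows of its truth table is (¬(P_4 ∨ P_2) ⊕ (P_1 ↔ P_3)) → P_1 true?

P_1 | P_2 | P_3 | P_4 | φ
--- | --- | --- | --- | -
 0  |  0  |  0  |  0  | 1
 0  |  0  |  0  |  1  | 0
 0  |  0  |  1  |  0  | 0
 0  |  0  |  1  |  1  | 1
 0  |  1  |  0  |  0  | 0
 0  |  1  |  0  |  1  | 0
 0  |  1  |  1  |  0  | 1
 0  |  1  |  1  |  1  | 1
 1  |  0  |  0  |  0  | 1
 1  |  0  |  0  |  1  | 1
 1  |  0  |  1  |  0  | 1
 1  |  0  |  1  |  1  | 1
 1  |  1  |  0  |  0  | 1
 1  |  1  |  0  |  1  | 1
 1  |  1  |  1  |  0  | 1
 1  |  1  |  1  |  1  | 1
The formula is true on 12 of the 16 rows.

12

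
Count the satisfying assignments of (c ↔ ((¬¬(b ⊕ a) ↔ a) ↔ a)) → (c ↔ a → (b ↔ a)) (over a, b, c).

  a   |   b   |   c   | (b ⊕ a) | ¬(b ⊕ a) | ¬¬(b ⊕ a) | (¬¬(b ⊕ a) ↔ a) | ((¬¬(b ⊕ a) ↔ a) ↔ a) | (c ↔ ((¬¬(b ⊕ a) ↔ a) ↔ a)) | (b ↔ a) | (a → (b ↔ a)) | (c ↔ (a → (b ↔ a))) |   φ  
----- | ----- | ----- | ------- | -------- | --------- | --------------- | --------------------- | --------------------------- | ------- | ------------- | ------------------- | -----
 True |  True |  True |  False  |   True   |   False   |      False      |         False         |            False            |   True  |      True     |         True        |  True
 True |  True | False |  False  |   True   |   False   |      False      |         False         |             True            |   True  |      True     |        False        | False
 True | False |  True |   True  |  False   |    True   |       True      |          True         |             True            |  False  |     False     |        False        | False
 True | False | False |   True  |  False   |    True   |       True      |          True         |            False            |  False  |     False     |         True        |  True
False |  True |  True |   True  |  False   |    True   |      False      |          True         |             True            |  False  |      True     |         True        |  True
False |  True | False |   True  |  False   |    True   |      False      |          True         |            False            |  False  |      True     |        False        |  True
False | False |  True |  False  |   True   |   False   |       True      |         False         |            False            |   True  |      True     |         True        |  True
False | False | False |  False  |   True   |   False   |       True      |         False         |             True            |   True  |      True     |        False        | False
The formula is true on 5 of the 8 rows.

5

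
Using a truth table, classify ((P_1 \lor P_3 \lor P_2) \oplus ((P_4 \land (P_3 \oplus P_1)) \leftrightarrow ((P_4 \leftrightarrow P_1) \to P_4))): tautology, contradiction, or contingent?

P_1  P_2  P_3  P_4  |  (P_1 \lor P_3 \lor P_2)  (P_3 \oplus P_1)  (P_4 \land (P_3 \oplus P_1))  (P_4 \leftrightarrow P_1)  φ
 T    T    T    T   |             T                    F                       F                            T              T
 T    T    T    F   |             T                    F                       F                            F              T
 T    T    F    T   |             T                    T                       T                            T              F
 T    T    F    F   |             T                    T                       F                            F              T
 T    F    T    T   |             T                    F                       F                            T              T
 T    F    T    F   |             T                    F                       F                            F              T
 T    F    F    T   |             T                    T                       T                            T              F
 T    F    F    F   |             T                    T                       F                            F              T
 F    T    T    T   |             T                    T                       T                            F              F
 F    T    T    F   |             T                    T                       F                            T              F
 F    T    F    T   |             T                    F                       F                            F              T
 F    T    F    F   |             T                    F                       F                            T              F
 F    F    T    T   |             T                    T                       T                            F              F
 F    F    T    F   |             T                    T                       F                            T              F
 F    F    F    T   |             F                    F                       F                            F              F
 F    F    F    F   |             F                    F                       F                            T              T
8 of 16 rows are T, so the formula is contingent.

contingent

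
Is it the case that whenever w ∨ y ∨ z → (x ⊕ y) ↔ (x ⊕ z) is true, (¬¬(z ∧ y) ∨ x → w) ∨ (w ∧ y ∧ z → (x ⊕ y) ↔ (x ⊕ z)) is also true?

x  y  z  w  |  φ  ψ
T  T  T  T  |  T  T
T  T  T  F  |  T  F
T  T  F  T  |  F  T
T  T  F  F  |  F  T
T  F  T  T  |  F  T
T  F  T  F  |  F  F
T  F  F  T  |  T  T
T  F  F  F  |  T  T
F  T  T  T  |  T  T
F  T  T  F  |  T  T
F  T  F  T  |  F  T
F  T  F  F  |  F  T
F  F  T  T  |  F  T
F  F  T  F  |  F  T
F  F  F  T  |  T  T
F  F  F  F  |  F  T
At x=T, y=T, z=T, w=F we have φ true but ψ false, so φ does not entail ψ.

no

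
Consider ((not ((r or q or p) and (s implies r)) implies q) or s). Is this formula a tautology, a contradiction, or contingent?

p  q  r  s  |  φ
F  F  F  F  |  F
F  F  F  T  |  T
F  F  T  F  |  T
F  F  T  T  |  T
F  T  F  F  |  T
F  T  F  T  |  T
F  T  T  F  |  T
F  T  T  T  |  T
T  F  F  F  |  T
T  F  F  T  |  T
T  F  T  F  |  T
T  F  T  T  |  T
T  T  F  F  |  T
T  T  F  T  |  T
T  T  T  F  |  T
T  T  T  T  |  T
15 of 16 rows are T, so the formula is contingent.

contingent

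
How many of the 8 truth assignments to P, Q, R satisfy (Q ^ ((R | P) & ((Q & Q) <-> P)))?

3

P  Q  R     (R | P)  (Q & Q)  ((Q & Q) <-> P)  ((R | P) & ((Q & Q) <-> P))  φ
T  T  T        T        T            T                      T               F
T  T  F        T        T            T                      T               F
T  F  T        T        F            F                      F               F
T  F  F        T        F            F                      F               F
F  T  T        T        T            F                      F               T
F  T  F        F        T            F                      F               T
F  F  T        T        F            T                      T               T
F  F  F        F        F            T                      F               F
The formula is true on 3 of the 8 rows.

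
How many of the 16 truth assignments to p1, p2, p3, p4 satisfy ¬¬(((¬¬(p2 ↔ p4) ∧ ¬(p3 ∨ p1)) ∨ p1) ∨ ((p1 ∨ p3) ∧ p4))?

p1  p2  p3  p4  |  φ
1   1   1   1   |  1
1   1   1   0   |  1
1   1   0   1   |  1
1   1   0   0   |  1
1   0   1   1   |  1
1   0   1   0   |  1
1   0   0   1   |  1
1   0   0   0   |  1
0   1   1   1   |  1
0   1   1   0   |  0
0   1   0   1   |  1
0   1   0   0   |  0
0   0   1   1   |  1
0   0   1   0   |  0
0   0   0   1   |  0
0   0   0   0   |  1
The formula is true on 12 of the 16 rows.

12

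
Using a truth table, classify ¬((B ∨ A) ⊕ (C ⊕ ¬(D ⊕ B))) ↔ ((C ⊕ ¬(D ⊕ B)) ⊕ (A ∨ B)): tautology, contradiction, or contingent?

contradiction

A | B | C | D | φ
- | - | - | - | -
1 | 1 | 1 | 1 | 0
1 | 1 | 1 | 0 | 0
1 | 1 | 0 | 1 | 0
1 | 1 | 0 | 0 | 0
1 | 0 | 1 | 1 | 0
1 | 0 | 1 | 0 | 0
1 | 0 | 0 | 1 | 0
1 | 0 | 0 | 0 | 0
0 | 1 | 1 | 1 | 0
0 | 1 | 1 | 0 | 0
0 | 1 | 0 | 1 | 0
0 | 1 | 0 | 0 | 0
0 | 0 | 1 | 1 | 0
0 | 0 | 1 | 0 | 0
0 | 0 | 0 | 1 | 0
0 | 0 | 0 | 0 | 0
Every row is 0, so the formula is a contradiction.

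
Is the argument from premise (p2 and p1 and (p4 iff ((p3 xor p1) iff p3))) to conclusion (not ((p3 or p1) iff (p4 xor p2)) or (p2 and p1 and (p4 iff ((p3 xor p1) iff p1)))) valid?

p1 | p2 | p3 | p4 | φ | ψ
-- | -- | -- | -- | - | -
F  | F  | F  | F  | F | F
F  | F  | F  | T  | F | T
F  | F  | T  | F  | F | T
F  | F  | T  | T  | F | F
F  | T  | F  | F  | F | T
F  | T  | F  | T  | F | F
F  | T  | T  | F  | F | F
F  | T  | T  | T  | F | T
T  | F  | F  | F  | F | T
T  | F  | F  | T  | F | F
T  | F  | T  | F  | F | T
T  | F  | T  | T  | F | F
T  | T  | F  | F  | T | F
T  | T  | F  | T  | F | T
T  | T  | T  | F  | T | T
T  | T  | T  | T  | F | T
At p1=T, p2=T, p3=F, p4=F we have φ true but ψ false, so φ does not entail ψ.

no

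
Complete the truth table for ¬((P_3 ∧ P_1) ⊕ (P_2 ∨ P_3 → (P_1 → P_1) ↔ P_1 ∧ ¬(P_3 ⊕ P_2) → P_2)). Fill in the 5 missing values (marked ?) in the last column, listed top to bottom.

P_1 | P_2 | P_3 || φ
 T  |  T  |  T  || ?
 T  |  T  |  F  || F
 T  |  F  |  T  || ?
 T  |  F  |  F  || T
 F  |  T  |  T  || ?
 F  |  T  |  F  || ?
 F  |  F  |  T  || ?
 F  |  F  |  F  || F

Row P_1=T, P_2=T, P_3=T: (P_3 ∧ P_1) = T, (P_2 ∨ P_3 → (P_1 → P_1) ↔ P_1 ∧ ¬(P_3 ⊕ P_2) → P_2) = T, ((P_3 ∧ P_1) ⊕ (P_2 ∨ P_3 → (P_1 → P_1) ↔ P_1 ∧ ¬(P_3 ⊕ P_2) → P_2)) = F, so the formula = T.
Row P_1=T, P_2=F, P_3=T: (P_3 ∧ P_1) = T, (P_2 ∨ P_3 → (P_1 → P_1) ↔ P_1 ∧ ¬(P_3 ⊕ P_2) → P_2) = T, ((P_3 ∧ P_1) ⊕ (P_2 ∨ P_3 → (P_1 → P_1) ↔ P_1 ∧ ¬(P_3 ⊕ P_2) → P_2)) = F, so the formula = T.
Row P_1=F, P_2=T, P_3=T: (P_3 ∧ P_1) = F, (P_2 ∨ P_3 → (P_1 → P_1) ↔ P_1 ∧ ¬(P_3 ⊕ P_2) → P_2) = T, ((P_3 ∧ P_1) ⊕ (P_2 ∨ P_3 → (P_1 → P_1) ↔ P_1 ∧ ¬(P_3 ⊕ P_2) → P_2)) = T, so the formula = F.
Row P_1=F, P_2=T, P_3=F: (P_3 ∧ P_1) = F, (P_2 ∨ P_3 → (P_1 → P_1) ↔ P_1 ∧ ¬(P_3 ⊕ P_2) → P_2) = T, ((P_3 ∧ P_1) ⊕ (P_2 ∨ P_3 → (P_1 → P_1) ↔ P_1 ∧ ¬(P_3 ⊕ P_2) → P_2)) = T, so the formula = F.
Row P_1=F, P_2=F, P_3=T: (P_3 ∧ P_1) = F, (P_2 ∨ P_3 → (P_1 → P_1) ↔ P_1 ∧ ¬(P_3 ⊕ P_2) → P_2) = T, ((P_3 ∧ P_1) ⊕ (P_2 ∨ P_3 → (P_1 → P_1) ↔ P_1 ∧ ¬(P_3 ⊕ P_2) → P_2)) = T, so the formula = F.

T, T, F, F, F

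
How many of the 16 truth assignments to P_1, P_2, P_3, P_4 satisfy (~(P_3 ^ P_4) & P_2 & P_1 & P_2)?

P_1  P_2  P_3  P_4  |  (P_3 ^ P_4)  ~(P_3 ^ P_4)  φ
 T    T    T    T   |       F            T        T
 T    T    T    F   |       T            F        F
 T    T    F    T   |       T            F        F
 T    T    F    F   |       F            T        T
 T    F    T    T   |       F            T        F
 T    F    T    F   |       T            F        F
 T    F    F    T   |       T            F        F
 T    F    F    F   |       F            T        F
 F    T    T    T   |       F            T        F
 F    T    T    F   |       T            F        F
 F    T    F    T   |       T            F        F
 F    T    F    F   |       F            T        F
 F    F    T    T   |       F            T        F
 F    F    T    F   |       T            F        F
 F    F    F    T   |       T            F        F
 F    F    F    F   |       F            T        F
The formula is true on 2 of the 16 rows.

2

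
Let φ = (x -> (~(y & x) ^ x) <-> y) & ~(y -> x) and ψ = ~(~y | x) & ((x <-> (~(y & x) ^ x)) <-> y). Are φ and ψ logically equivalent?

not equivalent

x | y | φ | ψ
- | - | - | -
T | T | F | F
T | F | F | F
F | T | T | F
F | F | F | F
The columns differ at x=F, y=T (φ=T, ψ=F), so they are not equivalent.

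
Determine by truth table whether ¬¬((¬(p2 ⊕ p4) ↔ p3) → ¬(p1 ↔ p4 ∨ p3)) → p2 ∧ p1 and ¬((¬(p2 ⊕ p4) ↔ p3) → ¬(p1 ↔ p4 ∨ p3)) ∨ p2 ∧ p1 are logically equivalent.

equivalent

p1 | p2 | p3 | p4 || φ | ψ
T  | T  | T  | T  || T | T
T  | T  | T  | F  || T | T
T  | T  | F  | T  || T | T
T  | T  | F  | F  || T | T
T  | F  | T  | T  || F | F
T  | F  | T  | F  || T | T
T  | F  | F  | T  || T | T
T  | F  | F  | F  || F | F
F  | T  | T  | T  || F | F
F  | T  | T  | F  || F | F
F  | T  | F  | T  || F | F
F  | T  | F  | F  || T | T
F  | F  | T  | T  || F | F
F  | F  | T  | F  || F | F
F  | F  | F  | T  || F | F
F  | F  | F  | F  || F | F
The columns for φ and ψ agree on every row, so they are logically equivalent.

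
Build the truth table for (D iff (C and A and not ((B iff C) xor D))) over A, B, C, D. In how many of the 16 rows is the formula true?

8

A | B | C | D || φ
T | T | T | T || T
T | T | T | F || T
T | T | F | T || F
T | T | F | F || T
T | F | T | T || F
T | F | T | F || F
T | F | F | T || F
T | F | F | F || T
F | T | T | T || F
F | T | T | F || T
F | T | F | T || F
F | T | F | F || T
F | F | T | T || F
F | F | T | F || T
F | F | F | T || F
F | F | F | F || T
The formula is true on 8 of the 16 rows.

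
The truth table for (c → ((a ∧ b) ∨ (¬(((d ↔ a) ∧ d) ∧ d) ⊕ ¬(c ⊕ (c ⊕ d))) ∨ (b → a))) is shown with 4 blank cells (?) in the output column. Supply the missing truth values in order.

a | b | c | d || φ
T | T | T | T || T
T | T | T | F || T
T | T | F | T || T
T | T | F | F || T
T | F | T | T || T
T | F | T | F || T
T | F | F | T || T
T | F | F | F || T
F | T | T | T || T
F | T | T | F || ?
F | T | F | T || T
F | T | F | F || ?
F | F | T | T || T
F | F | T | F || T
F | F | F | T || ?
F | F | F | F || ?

F, T, T, T

Row a=F, b=T, c=T, d=F: ((a ∧ b) ∨ (¬(((d ↔ a) ∧ d) ∧ d) ⊕ ¬(c ⊕ (c ⊕ d))) ∨ (b → a)) = F, so the formula = F.
Row a=F, b=T, c=F, d=F: ((a ∧ b) ∨ (¬(((d ↔ a) ∧ d) ∧ d) ⊕ ¬(c ⊕ (c ⊕ d))) ∨ (b → a)) = F, so the formula = T.
Row a=F, b=F, c=F, d=T: ((a ∧ b) ∨ (¬(((d ↔ a) ∧ d) ∧ d) ⊕ ¬(c ⊕ (c ⊕ d))) ∨ (b → a)) = T, so the formula = T.
Row a=F, b=F, c=F, d=F: ((a ∧ b) ∨ (¬(((d ↔ a) ∧ d) ∧ d) ⊕ ¬(c ⊕ (c ⊕ d))) ∨ (b → a)) = T, so the formula = T.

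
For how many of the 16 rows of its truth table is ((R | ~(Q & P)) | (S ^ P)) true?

15

P  Q  R  S     (Q & P)  ~(Q & P)  (R | ~(Q & P))  (S ^ P)  ((R | ~(Q & P)) | (S ^ P))
1  1  1  1        1        0            1            0                 1             
1  1  1  0        1        0            1            1                 1             
1  1  0  1        1        0            0            0                 0             
1  1  0  0        1        0            0            1                 1             
1  0  1  1        0        1            1            0                 1             
1  0  1  0        0        1            1            1                 1             
1  0  0  1        0        1            1            0                 1             
1  0  0  0        0        1            1            1                 1             
0  1  1  1        0        1            1            1                 1             
0  1  1  0        0        1            1            0                 1             
0  1  0  1        0        1            1            1                 1             
0  1  0  0        0        1            1            0                 1             
0  0  1  1        0        1            1            1                 1             
0  0  1  0        0        1            1            0                 1             
0  0  0  1        0        1            1            1                 1             
0  0  0  0        0        1            1            0                 1             
The formula is true on 15 of the 16 rows.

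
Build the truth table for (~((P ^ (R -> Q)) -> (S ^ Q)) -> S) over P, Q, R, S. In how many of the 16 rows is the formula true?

P | Q | R | S || φ
T | T | T | T || T
T | T | T | F || T
T | T | F | T || T
T | T | F | F || T
T | F | T | T || T
T | F | T | F || F
T | F | F | T || T
T | F | F | F || T
F | T | T | T || T
F | T | T | F || T
F | T | F | T || T
F | T | F | F || T
F | F | T | T || T
F | F | T | F || T
F | F | F | T || T
F | F | F | F || F
The formula is true on 14 of the 16 rows.

14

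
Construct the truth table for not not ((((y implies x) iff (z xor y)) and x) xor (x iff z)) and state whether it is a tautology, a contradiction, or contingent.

contingent

x  y  z  |  (y implies x)  (z xor y)  (x iff z)  φ
1  1  1  |        1            0          1      1
1  1  0  |        1            1          0      1
1  0  1  |        1            1          1      0
1  0  0  |        1            0          0      0
0  1  1  |        0            0          0      0
0  1  0  |        0            1          1      1
0  0  1  |        1            1          0      0
0  0  0  |        1            0          1      1
4 of 8 rows are 1, so the formula is contingent.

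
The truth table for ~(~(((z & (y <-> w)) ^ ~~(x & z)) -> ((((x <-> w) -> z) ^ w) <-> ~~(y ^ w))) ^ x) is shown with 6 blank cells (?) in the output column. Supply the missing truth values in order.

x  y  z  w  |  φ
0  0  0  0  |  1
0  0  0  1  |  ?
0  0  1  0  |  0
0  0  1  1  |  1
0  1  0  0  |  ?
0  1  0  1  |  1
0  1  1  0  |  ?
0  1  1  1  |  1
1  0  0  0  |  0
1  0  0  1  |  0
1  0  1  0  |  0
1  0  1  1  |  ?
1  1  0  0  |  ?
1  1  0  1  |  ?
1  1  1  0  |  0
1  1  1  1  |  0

1, 1, 1, 1, 0, 0

Row x=0, y=0, z=0, w=1: ~(((z & (y <-> w)) ^ ~~(x & z)) -> ((((x <-> w) -> z) ^ w) <-> ~~(y ^ w))) = 0, (~(((z & (y <-> w)) ^ ~~(x & z)) -> ((((x <-> w) -> z) ^ w) <-> ~~(y ^ w))) ^ x) = 0, so the formula = 1.
Row x=0, y=1, z=0, w=0: ~(((z & (y <-> w)) ^ ~~(x & z)) -> ((((x <-> w) -> z) ^ w) <-> ~~(y ^ w))) = 0, (~(((z & (y <-> w)) ^ ~~(x & z)) -> ((((x <-> w) -> z) ^ w) <-> ~~(y ^ w))) ^ x) = 0, so the formula = 1.
Row x=0, y=1, z=1, w=0: ~(((z & (y <-> w)) ^ ~~(x & z)) -> ((((x <-> w) -> z) ^ w) <-> ~~(y ^ w))) = 0, (~(((z & (y <-> w)) ^ ~~(x & z)) -> ((((x <-> w) -> z) ^ w) <-> ~~(y ^ w))) ^ x) = 0, so the formula = 1.
Row x=1, y=0, z=1, w=1: ~(((z & (y <-> w)) ^ ~~(x & z)) -> ((((x <-> w) -> z) ^ w) <-> ~~(y ^ w))) = 1, (~(((z & (y <-> w)) ^ ~~(x & z)) -> ((((x <-> w) -> z) ^ w) <-> ~~(y ^ w))) ^ x) = 0, so the formula = 1.
Row x=1, y=1, z=0, w=0: ~(((z & (y <-> w)) ^ ~~(x & z)) -> ((((x <-> w) -> z) ^ w) <-> ~~(y ^ w))) = 0, (~(((z & (y <-> w)) ^ ~~(x & z)) -> ((((x <-> w) -> z) ^ w) <-> ~~(y ^ w))) ^ x) = 1, so the formula = 0.
Row x=1, y=1, z=0, w=1: ~(((z & (y <-> w)) ^ ~~(x & z)) -> ((((x <-> w) -> z) ^ w) <-> ~~(y ^ w))) = 0, (~(((z & (y <-> w)) ^ ~~(x & z)) -> ((((x <-> w) -> z) ^ w) <-> ~~(y ^ w))) ^ x) = 1, so the formula = 0.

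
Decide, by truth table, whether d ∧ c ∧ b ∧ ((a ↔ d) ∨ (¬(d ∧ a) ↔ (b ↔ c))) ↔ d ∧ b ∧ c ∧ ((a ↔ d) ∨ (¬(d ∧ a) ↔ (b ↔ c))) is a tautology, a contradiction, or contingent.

tautology

a | b | c | d || φ
0 | 0 | 0 | 0 || 1
0 | 0 | 0 | 1 || 1
0 | 0 | 1 | 0 || 1
0 | 0 | 1 | 1 || 1
0 | 1 | 0 | 0 || 1
0 | 1 | 0 | 1 || 1
0 | 1 | 1 | 0 || 1
0 | 1 | 1 | 1 || 1
1 | 0 | 0 | 0 || 1
1 | 0 | 0 | 1 || 1
1 | 0 | 1 | 0 || 1
1 | 0 | 1 | 1 || 1
1 | 1 | 0 | 0 || 1
1 | 1 | 0 | 1 || 1
1 | 1 | 1 | 0 || 1
1 | 1 | 1 | 1 || 1
Every row is 1, so the formula is a tautology.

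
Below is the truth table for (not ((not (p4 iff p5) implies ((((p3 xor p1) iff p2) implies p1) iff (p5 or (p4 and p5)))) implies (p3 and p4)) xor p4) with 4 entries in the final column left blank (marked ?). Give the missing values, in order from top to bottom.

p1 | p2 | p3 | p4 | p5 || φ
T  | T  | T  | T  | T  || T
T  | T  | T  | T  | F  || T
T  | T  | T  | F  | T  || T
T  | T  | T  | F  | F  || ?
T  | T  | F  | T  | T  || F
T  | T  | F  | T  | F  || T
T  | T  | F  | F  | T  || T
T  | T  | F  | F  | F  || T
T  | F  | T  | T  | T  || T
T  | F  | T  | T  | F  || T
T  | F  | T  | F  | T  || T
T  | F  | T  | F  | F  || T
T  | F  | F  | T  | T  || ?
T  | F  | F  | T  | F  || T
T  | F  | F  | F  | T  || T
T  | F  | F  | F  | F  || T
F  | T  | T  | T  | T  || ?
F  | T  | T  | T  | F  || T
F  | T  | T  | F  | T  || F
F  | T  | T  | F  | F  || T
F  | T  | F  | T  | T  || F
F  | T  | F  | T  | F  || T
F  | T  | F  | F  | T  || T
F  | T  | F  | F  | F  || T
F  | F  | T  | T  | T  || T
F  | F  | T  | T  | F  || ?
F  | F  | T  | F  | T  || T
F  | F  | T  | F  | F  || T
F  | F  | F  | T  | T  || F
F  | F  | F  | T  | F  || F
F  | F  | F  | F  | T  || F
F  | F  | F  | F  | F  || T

Row p1=T, p2=T, p3=T, p4=F, p5=F: not ((not (p4 iff p5) implies ((((p3 xor p1) iff p2) implies p1) iff (p5 or (p4 and p5)))) implies (p3 and p4)) = T, so the formula = T.
Row p1=T, p2=F, p3=F, p4=T, p5=T: not ((not (p4 iff p5) implies ((((p3 xor p1) iff p2) implies p1) iff (p5 or (p4 and p5)))) implies (p3 and p4)) = T, so the formula = F.
Row p1=F, p2=T, p3=T, p4=T, p5=T: not ((not (p4 iff p5) implies ((((p3 xor p1) iff p2) implies p1) iff (p5 or (p4 and p5)))) implies (p3 and p4)) = F, so the formula = T.
Row p1=F, p2=F, p3=T, p4=T, p5=F: not ((not (p4 iff p5) implies ((((p3 xor p1) iff p2) implies p1) iff (p5 or (p4 and p5)))) implies (p3 and p4)) = F, so the formula = T.

T, F, T, T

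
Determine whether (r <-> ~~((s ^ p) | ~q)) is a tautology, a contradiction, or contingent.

contingent

p  q  r  s     (r <-> ~~((s ^ p) | ~q))
1  1  1  1                0            
1  1  1  0                1            
1  1  0  1                1            
1  1  0  0                0            
1  0  1  1                1            
1  0  1  0                1            
1  0  0  1                0            
1  0  0  0                0            
0  1  1  1                1            
0  1  1  0                0            
0  1  0  1                0            
0  1  0  0                1            
0  0  1  1                1            
0  0  1  0                1            
0  0  0  1                0            
0  0  0  0                0            
8 of 16 rows are 1, so the formula is contingent.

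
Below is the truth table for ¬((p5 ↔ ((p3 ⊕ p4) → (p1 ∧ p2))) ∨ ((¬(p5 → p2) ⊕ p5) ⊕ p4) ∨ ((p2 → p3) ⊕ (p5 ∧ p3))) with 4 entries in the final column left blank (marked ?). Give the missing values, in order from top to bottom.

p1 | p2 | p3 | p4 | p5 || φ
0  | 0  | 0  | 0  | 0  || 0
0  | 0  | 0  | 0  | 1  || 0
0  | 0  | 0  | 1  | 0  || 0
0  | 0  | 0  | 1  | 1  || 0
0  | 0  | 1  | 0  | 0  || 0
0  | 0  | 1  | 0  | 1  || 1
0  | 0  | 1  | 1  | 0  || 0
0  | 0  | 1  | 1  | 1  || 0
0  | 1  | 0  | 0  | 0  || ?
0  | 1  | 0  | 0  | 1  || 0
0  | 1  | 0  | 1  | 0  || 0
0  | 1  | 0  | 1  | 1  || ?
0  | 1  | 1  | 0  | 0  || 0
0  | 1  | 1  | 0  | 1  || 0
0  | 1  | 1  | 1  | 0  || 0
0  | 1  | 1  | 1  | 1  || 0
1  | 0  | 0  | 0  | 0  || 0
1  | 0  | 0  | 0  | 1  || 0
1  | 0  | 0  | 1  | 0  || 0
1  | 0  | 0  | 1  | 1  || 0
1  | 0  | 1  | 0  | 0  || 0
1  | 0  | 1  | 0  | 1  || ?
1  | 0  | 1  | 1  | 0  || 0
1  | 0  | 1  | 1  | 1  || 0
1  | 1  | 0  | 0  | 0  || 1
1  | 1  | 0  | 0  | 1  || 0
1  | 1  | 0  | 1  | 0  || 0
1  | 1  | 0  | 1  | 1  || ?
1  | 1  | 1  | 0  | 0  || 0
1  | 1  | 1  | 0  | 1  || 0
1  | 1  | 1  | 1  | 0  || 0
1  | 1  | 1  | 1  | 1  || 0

1, 1, 1, 0

Row p1=0, p2=1, p3=0, p4=0, p5=0: (p5 ↔ ((p3 ⊕ p4) → (p1 ∧ p2))) = 0, ((¬(p5 → p2) ⊕ p5) ⊕ p4) = 0, ((p2 → p3) ⊕ (p5 ∧ p3)) = 0, ((p5 ↔ ((p3 ⊕ p4) → (p1 ∧ p2))) ∨ ((¬(p5 → p2) ⊕ p5) ⊕ p4) ∨ ((p2 → p3) ⊕ (p5 ∧ p3))) = 0, so the formula = 1.
Row p1=0, p2=1, p3=0, p4=1, p5=1: (p5 ↔ ((p3 ⊕ p4) → (p1 ∧ p2))) = 0, ((¬(p5 → p2) ⊕ p5) ⊕ p4) = 0, ((p2 → p3) ⊕ (p5 ∧ p3)) = 0, ((p5 ↔ ((p3 ⊕ p4) → (p1 ∧ p2))) ∨ ((¬(p5 → p2) ⊕ p5) ⊕ p4) ∨ ((p2 → p3) ⊕ (p5 ∧ p3))) = 0, so the formula = 1.
Row p1=1, p2=0, p3=1, p4=0, p5=1: (p5 ↔ ((p3 ⊕ p4) → (p1 ∧ p2))) = 0, ((¬(p5 → p2) ⊕ p5) ⊕ p4) = 0, ((p2 → p3) ⊕ (p5 ∧ p3)) = 0, ((p5 ↔ ((p3 ⊕ p4) → (p1 ∧ p2))) ∨ ((¬(p5 → p2) ⊕ p5) ⊕ p4) ∨ ((p2 → p3) ⊕ (p5 ∧ p3))) = 0, so the formula = 1.
Row p1=1, p2=1, p3=0, p4=1, p5=1: (p5 ↔ ((p3 ⊕ p4) → (p1 ∧ p2))) = 1, ((¬(p5 → p2) ⊕ p5) ⊕ p4) = 0, ((p2 → p3) ⊕ (p5 ∧ p3)) = 0, ((p5 ↔ ((p3 ⊕ p4) → (p1 ∧ p2))) ∨ ((¬(p5 → p2) ⊕ p5) ⊕ p4) ∨ ((p2 → p3) ⊕ (p5 ∧ p3))) = 1, so the formula = 0.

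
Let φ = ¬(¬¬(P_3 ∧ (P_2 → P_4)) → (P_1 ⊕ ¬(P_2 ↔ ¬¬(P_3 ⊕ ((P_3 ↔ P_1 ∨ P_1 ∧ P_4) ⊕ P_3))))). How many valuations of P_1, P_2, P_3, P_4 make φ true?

P_1 | P_2 | P_3 | P_4 | (P_2 → P_4) | (P_3 ∧ (P_2 → P_4)) | ¬(P_3 ∧ (P_2 → P_4)) | ¬¬(P_3 ∧ (P_2 → P_4)) | (P_1 ∧ P_4) | (P_1 ∨ (P_1 ∧ P_4)) | (P_3 ↔ (P_1 ∨ (P_1 ∧ P_4))) | φ
--- | --- | --- | --- | ----------- | ------------------- | -------------------- | --------------------- | ----------- | ------------------- | --------------------------- | -
 1  |  1  |  1  |  1  |      1      |          1          |          0           |           1           |      1      |          1          |              1              | 0
 1  |  1  |  1  |  0  |      0      |          0          |          1           |           0           |      0      |          1          |              1              | 0
 1  |  1  |  0  |  1  |      1      |          0          |          1           |           0           |      1      |          1          |              0              | 0
 1  |  1  |  0  |  0  |      0      |          0          |          1           |           0           |      0      |          1          |              0              | 0
 1  |  0  |  1  |  1  |      1      |          1          |          0           |           1           |      1      |          1          |              1              | 1
 1  |  0  |  1  |  0  |      1      |          1          |          0           |           1           |      0      |          1          |              1              | 1
 1  |  0  |  0  |  1  |      1      |          0          |          1           |           0           |      1      |          1          |              0              | 0
 1  |  0  |  0  |  0  |      1      |          0          |          1           |           0           |      0      |          1          |              0              | 0
 0  |  1  |  1  |  1  |      1      |          1          |          0           |           1           |      0      |          0          |              0              | 0
 0  |  1  |  1  |  0  |      0      |          0          |          1           |           0           |      0      |          0          |              0              | 0
 0  |  1  |  0  |  1  |      1      |          0          |          1           |           0           |      0      |          0          |              1              | 0
 0  |  1  |  0  |  0  |      0      |          0          |          1           |           0           |      0      |          0          |              1              | 0
 0  |  0  |  1  |  1  |      1      |          1          |          0           |           1           |      0      |          0          |              0              | 1
 0  |  0  |  1  |  0  |      1      |          1          |          0           |           1           |      0      |          0          |              0              | 1
 0  |  0  |  0  |  1  |      1      |          0          |          1           |           0           |      0      |          0          |              1              | 0
 0  |  0  |  0  |  0  |      1      |          0          |          1           |           0           |      0      |          0          |              1              | 0
The formula is true on 4 of the 16 rows.

4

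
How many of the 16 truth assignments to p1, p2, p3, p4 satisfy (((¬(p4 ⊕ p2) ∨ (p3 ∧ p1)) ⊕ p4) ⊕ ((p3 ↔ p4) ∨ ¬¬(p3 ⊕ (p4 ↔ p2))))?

  p1  |   p2  |   p3  |   p4  | (p4 ⊕ p2) | ¬(p4 ⊕ p2) | (p3 ∧ p1) | (¬(p4 ⊕ p2) ∨ (p3 ∧ p1)) | (p3 ↔ p4) | (p4 ↔ p2) | (p3 ⊕ (p4 ↔ p2)) | ¬(p3 ⊕ (p4 ↔ p2)) | ¬¬(p3 ⊕ (p4 ↔ p2)) |   φ  
----- | ----- | ----- | ----- | --------- | ---------- | --------- | ------------------------ | --------- | --------- | ---------------- | ----------------- | ------------------ | -----
False | False | False | False |   False   |    True    |   False   |           True           |    True   |    True   |       True       |       False       |        True        | False
False | False | False |  True |    True   |   False    |   False   |          False           |   False   |   False   |      False       |        True       |       False        |  True
False | False |  True | False |   False   |    True    |   False   |           True           |   False   |    True   |      False       |        True       |       False        |  True
False | False |  True |  True |    True   |   False    |   False   |          False           |    True   |   False   |       True       |       False       |        True        | False
False |  True | False | False |    True   |   False    |   False   |          False           |    True   |   False   |      False       |        True       |       False        |  True
False |  True | False |  True |   False   |    True    |   False   |           True           |   False   |    True   |       True       |       False       |        True        |  True
False |  True |  True | False |    True   |   False    |   False   |          False           |   False   |   False   |       True       |       False       |        True        |  True
False |  True |  True |  True |   False   |    True    |   False   |           True           |    True   |    True   |      False       |        True       |       False        |  True
 True | False | False | False |   False   |    True    |   False   |           True           |    True   |    True   |       True       |       False       |        True        | False
 True | False | False |  True |    True   |   False    |   False   |          False           |   False   |   False   |      False       |        True       |       False        |  True
 True | False |  True | False |   False   |    True    |    True   |           True           |   False   |    True   |      False       |        True       |       False        |  True
 True | False |  True |  True |    True   |   False    |    True   |           True           |    True   |   False   |       True       |       False       |        True        |  True
 True |  True | False | False |    True   |   False    |   False   |          False           |    True   |   False   |      False       |        True       |       False        |  True
 True |  True | False |  True |   False   |    True    |   False   |           True           |   False   |    True   |       True       |       False       |        True        |  True
 True |  True |  True | False |    True   |   False    |    True   |           True           |   False   |   False   |       True       |       False       |        True        | False
 True |  True |  True |  True |   False   |    True    |    True   |           True           |    True   |    True   |      False       |        True       |       False        |  True
The formula is true on 12 of the 16 rows.

12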